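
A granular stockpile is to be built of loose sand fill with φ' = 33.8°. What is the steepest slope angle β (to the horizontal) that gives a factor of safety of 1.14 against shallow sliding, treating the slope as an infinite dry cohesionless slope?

β = 30.4°

For an infinite dry cohesionless slope FS = tanφ'/tanβ, so tanβ = tanφ' / FS.
tanβ = tan33.8° / 1.14 = 0.6694 / 1.14 = 0.5872
β = arctan(0.5872) = 30.42°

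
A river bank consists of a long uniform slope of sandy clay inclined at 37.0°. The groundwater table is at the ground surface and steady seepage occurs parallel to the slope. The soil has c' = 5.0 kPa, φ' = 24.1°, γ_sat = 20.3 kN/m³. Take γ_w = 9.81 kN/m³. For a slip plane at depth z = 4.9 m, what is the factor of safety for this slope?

With seepage parallel to the slope and the water table at the surface, the effective normal stress on the slip plane uses the buoyant unit weight γ' = γ_sat − γ_w while the driving shear stress uses γ_sat:
FS = [c' + γ' z cos²β tanφ'] / [γ_sat z sinβ cosβ]
γ' = 20.3 − 9.81 = 10.49 kN/m³
Numerator = 5.0 + 10.49·4.9·cos²37.0°·tan24.1° = 5.0 + 10.49·4.9·0.6378·0.4473 = 19.665 kPa
Denominator = 20.3·4.9·sin37.0°·cos37.0° = 20.3·4.9·0.6018·0.7986 = 47.808 kPa
FS = 19.665 / 47.808 = 0.411

FS = 0.41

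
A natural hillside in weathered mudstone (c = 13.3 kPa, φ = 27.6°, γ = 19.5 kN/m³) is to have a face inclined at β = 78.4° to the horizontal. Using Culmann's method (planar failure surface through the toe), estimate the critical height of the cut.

H_c = 6.44 m

Culmann's analysis gives the critical failure plane at α_cr = (β + φ)/2 = (78.4 + 27.6)/2 = 53.0°, and the critical height
H_c = (4c/γ) · sinβ cosφ / [1 − cos(β − φ)]
    = (4·13.3/19.5) · sin78.4°·cos27.6° / [1 − cos(50.8°)]
    = 2.728 · 0.9796·0.8862 / [1 − 0.6320]
    = 2.728 · 0.8681 / 0.3680
    = 6.44 m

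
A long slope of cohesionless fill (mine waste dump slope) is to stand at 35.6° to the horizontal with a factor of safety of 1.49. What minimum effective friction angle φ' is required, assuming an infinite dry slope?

FS = tanφ'/tanβ ⇒ tanφ' = FS · tanβ = 1.49 · tan35.6° = 1.0667
φ' = arctan(1.0667) = 46.85°

φ' = 46.8°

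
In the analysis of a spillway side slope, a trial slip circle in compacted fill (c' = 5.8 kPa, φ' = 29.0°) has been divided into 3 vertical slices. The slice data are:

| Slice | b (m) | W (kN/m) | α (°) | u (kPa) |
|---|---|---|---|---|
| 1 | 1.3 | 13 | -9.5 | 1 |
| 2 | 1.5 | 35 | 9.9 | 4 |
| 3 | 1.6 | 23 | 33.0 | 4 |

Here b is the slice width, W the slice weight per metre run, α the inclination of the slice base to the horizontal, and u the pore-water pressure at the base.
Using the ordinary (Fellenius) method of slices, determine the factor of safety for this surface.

FS = 3.42

Ordinary method of slices: FS = Σ[c'·Δl_i + (W_i cosα_i − u_i·Δl_i)·tanφ'] / Σ W_i sinα_i, with Δl_i = b_i / cosα_i.
Slice 1: Δl = 1.3/cos(-9.5°) = 1.318 m; N'_1 = 13·cos(-9.5°) − 1·1.318 = 11.5; c'Δl = 7.64; W sinα = -2.1
Slice 2: Δl = 1.5/cos9.9° = 1.523 m; N'_2 = 35·cos9.9° − 4·1.523 = 28.4; c'Δl = 8.83; W sinα = 6.0
Slice 3: Δl = 1.6/cos33.0° = 1.908 m; N'_3 = 23·cos33.0° − 4·1.908 = 11.7; c'Δl = 11.07; W sinα = 12.5
Σc'Δl = 27.5 kN/m; ΣN' = 51.6 kN/m; ΣW sinα = 16.4 kN/m
Resisting = 27.5 + 51.6·tan29.0° = 27.5 + 28.6 = 56.1 kN/m
FS = 56.1 / 16.4 = 3.422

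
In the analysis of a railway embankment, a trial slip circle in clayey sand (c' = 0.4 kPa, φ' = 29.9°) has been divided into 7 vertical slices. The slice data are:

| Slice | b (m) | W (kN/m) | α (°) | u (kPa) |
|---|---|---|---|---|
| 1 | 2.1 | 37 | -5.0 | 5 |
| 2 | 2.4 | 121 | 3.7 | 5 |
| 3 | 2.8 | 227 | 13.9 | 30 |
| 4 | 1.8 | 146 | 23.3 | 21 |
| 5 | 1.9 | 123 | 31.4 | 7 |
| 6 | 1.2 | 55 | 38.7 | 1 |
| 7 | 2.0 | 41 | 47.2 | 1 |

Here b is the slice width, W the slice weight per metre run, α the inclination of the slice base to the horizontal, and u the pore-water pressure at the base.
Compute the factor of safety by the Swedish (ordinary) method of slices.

FS = 1.24

Ordinary method of slices: FS = Σ[c'·Δl_i + (W_i cosα_i − u_i·Δl_i)·tanφ'] / Σ W_i sinα_i, with Δl_i = b_i / cosα_i.
Slice 1: Δl = 2.1/cos(-5.0°) = 2.108 m; N'_1 = 37·cos(-5.0°) − 5·2.108 = 26.3; c'Δl = 0.84; W sinα = -3.2
Slice 2: Δl = 2.4/cos3.7° = 2.405 m; N'_2 = 121·cos3.7° − 5·2.405 = 108.7; c'Δl = 0.96; W sinα = 7.8
Slice 3: Δl = 2.8/cos13.9° = 2.884 m; N'_3 = 227·cos13.9° − 30·2.884 = 133.8; c'Δl = 1.15; W sinα = 54.5
Slice 4: Δl = 1.8/cos23.3° = 1.960 m; N'_4 = 146·cos23.3° − 21·1.960 = 92.9; c'Δl = 0.78; W sinα = 57.7
Slice 5: Δl = 1.9/cos31.4° = 2.226 m; N'_5 = 123·cos31.4° − 7·2.226 = 89.4; c'Δl = 0.89; W sinα = 64.1
Slice 6: Δl = 1.2/cos38.7° = 1.538 m; N'_6 = 55·cos38.7° − 1·1.538 = 41.4; c'Δl = 0.62; W sinα = 34.4
Slice 7: Δl = 2.0/cos47.2° = 2.944 m; N'_7 = 41·cos47.2° − 1·2.944 = 24.9; c'Δl = 1.18; W sinα = 30.1
Σc'Δl = 6.4 kN/m; ΣN' = 517.5 kN/m; ΣW sinα = 245.4 kN/m
Resisting = 6.4 + 517.5·tan29.9° = 6.4 + 297.6 = 304.0 kN/m
FS = 304.0 / 245.4 = 1.239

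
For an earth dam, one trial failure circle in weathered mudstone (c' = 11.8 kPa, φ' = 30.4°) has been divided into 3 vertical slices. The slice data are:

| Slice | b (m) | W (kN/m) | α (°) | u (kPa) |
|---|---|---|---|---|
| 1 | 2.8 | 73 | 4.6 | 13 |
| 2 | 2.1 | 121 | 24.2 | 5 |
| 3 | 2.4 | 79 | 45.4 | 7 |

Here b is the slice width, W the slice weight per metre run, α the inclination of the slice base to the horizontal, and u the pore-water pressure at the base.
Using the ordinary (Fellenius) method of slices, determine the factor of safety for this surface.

Ordinary method of slices: FS = Σ[c'·Δl_i + (W_i cosα_i − u_i·Δl_i)·tanφ'] / Σ W_i sinα_i, with Δl_i = b_i / cosα_i.
Slice 1: Δl = 2.8/cos4.6° = 2.809 m; N'_1 = 73·cos4.6° − 13·2.809 = 36.2; c'Δl = 33.15; W sinα = 5.9
Slice 2: Δl = 2.1/cos24.2° = 2.302 m; N'_2 = 121·cos24.2° − 5·2.302 = 98.9; c'Δl = 27.17; W sinα = 49.6
Slice 3: Δl = 2.4/cos45.4° = 3.418 m; N'_3 = 79·cos45.4° − 7·3.418 = 31.5; c'Δl = 40.33; W sinα = 56.3
Σc'Δl = 100.6 kN/m; ΣN' = 166.6 kN/m; ΣW sinα = 111.7 kN/m
Resisting = 100.6 + 166.6·tan30.4° = 100.6 + 97.8 = 198.4 kN/m
FS = 198.4 / 111.7 = 1.776

FS = 1.78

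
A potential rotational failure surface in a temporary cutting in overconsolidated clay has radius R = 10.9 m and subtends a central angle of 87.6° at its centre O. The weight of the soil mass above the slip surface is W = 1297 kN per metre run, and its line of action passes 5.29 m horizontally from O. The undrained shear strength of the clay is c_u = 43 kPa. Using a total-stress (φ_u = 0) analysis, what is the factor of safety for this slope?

FS = 1.14

Taking moments about the centre O, the resisting moment is provided by the undrained shear strength acting along the arc:
Arc length L_a = R·θ = 10.9·(87.6°·π/180) = 10.9·1.5289 = 16.67 m
M_R = c_u·L_a·R = 43·16.67·10.9 = 7810.9 kN·m/m
M_D = W·d = 1297·5.29 = 6861.1 kN·m/m
FS = M_R / M_D = 7810.9 / 6861.1 = 1.138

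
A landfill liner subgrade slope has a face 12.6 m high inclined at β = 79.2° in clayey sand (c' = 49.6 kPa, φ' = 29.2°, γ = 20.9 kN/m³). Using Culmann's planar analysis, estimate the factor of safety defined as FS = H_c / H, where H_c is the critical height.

H_c = (4c'/γ) · sinβ cosφ' / [1 − cos(β − φ')]
    = (4·49.6/20.9) · sin79.2°·cos29.2° / [1 − cos50.0°]
    = 9.493 · 0.8575 / 0.3572 = 22.79 m
FS = H_c / H = 22.79 / 12.6 = 1.808

FS = 1.81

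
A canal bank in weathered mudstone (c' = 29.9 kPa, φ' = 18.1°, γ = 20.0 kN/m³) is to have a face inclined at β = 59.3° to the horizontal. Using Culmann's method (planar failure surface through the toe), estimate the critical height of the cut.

H_c = 19.74 m

Culmann's analysis gives the critical failure plane at α_cr = (β + φ')/2 = (59.3 + 18.1)/2 = 38.7°, and the critical height
H_c = (4c'/γ) · sinβ cosφ' / [1 − cos(β − φ')]
    = (4·29.9/20.0) · sin59.3°·cos18.1° / [1 − cos(41.2°)]
    = 5.980 · 0.8599·0.9505 / [1 − 0.7524]
    = 5.980 · 0.8173 / 0.2476
    = 19.74 m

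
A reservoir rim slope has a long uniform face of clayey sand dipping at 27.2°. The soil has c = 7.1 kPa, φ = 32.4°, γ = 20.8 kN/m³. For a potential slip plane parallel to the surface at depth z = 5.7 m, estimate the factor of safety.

FS = 1.38

For an infinite slope with a slip plane parallel to the surface (no pore pressure): FS = [c + γz cos²β tanφ] / [γz sinβ cosβ].
γz = 20.8·5.7 = 118.56 kN/m²
Numerator = 7.1 + 118.56·cos²27.2°·tan32.4° = 7.1 + 118.56·0.7911·0.6346 = 66.620 kPa
Denominator = 118.56·sin27.2°·cos27.2° = 118.56·0.4571·0.8894 = 48.201 kPa
FS = 66.620 / 48.201 = 1.382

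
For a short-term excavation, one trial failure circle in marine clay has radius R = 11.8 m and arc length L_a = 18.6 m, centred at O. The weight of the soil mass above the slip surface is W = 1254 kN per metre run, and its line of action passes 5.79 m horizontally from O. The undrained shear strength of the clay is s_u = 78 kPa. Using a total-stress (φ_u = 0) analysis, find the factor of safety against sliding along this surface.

FS = 2.36

Taking moments about the centre O, the resisting moment is provided by the undrained shear strength acting along the arc:
M_R = s_u·L_a·R = 78·18.60·11.8 = 17119.4 kN·m/m
M_D = W·d = 1254·5.79 = 7260.7 kN·m/m
FS = M_R / M_D = 17119.4 / 7260.7 = 2.358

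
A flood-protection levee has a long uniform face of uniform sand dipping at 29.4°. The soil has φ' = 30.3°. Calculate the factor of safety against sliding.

For a dry cohesionless infinite slope the factor of safety is FS = tanφ' / tanβ.
FS = tan30.3° / tan29.4° = 0.5844 / 0.5635 = 1.037

FS = 1.04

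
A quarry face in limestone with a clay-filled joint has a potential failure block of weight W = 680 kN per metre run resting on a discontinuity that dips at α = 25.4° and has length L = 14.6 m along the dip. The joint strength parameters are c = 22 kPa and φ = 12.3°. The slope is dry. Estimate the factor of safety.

FS = 1.56

Resolving the block weight along and normal to the plane and applying the Mohr–Coulomb strength on the joint:
N' = W cosα = 680·cos25.4° = 614.3 kN/m
Driving force T = W sinα = 680·sin25.4° = 291.7 kN/m
Resisting force R = c·L + N'·tanφ = 22·14.6 + 614.3·tan12.3° = 321.2 + 133.9 = 455.1 kN/m
FS = R / T = 455.1 / 291.7 = 1.560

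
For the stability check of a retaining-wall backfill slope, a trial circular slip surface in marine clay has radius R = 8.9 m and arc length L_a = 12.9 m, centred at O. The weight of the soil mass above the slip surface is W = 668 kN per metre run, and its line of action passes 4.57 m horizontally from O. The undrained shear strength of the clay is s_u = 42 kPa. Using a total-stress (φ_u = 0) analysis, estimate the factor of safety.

FS = 1.58

Taking moments about the centre O, the resisting moment is provided by the undrained shear strength acting along the arc:
M_R = s_u·L_a·R = 42·12.90·8.9 = 4822.0 kN·m/m
M_D = W·d = 668·4.57 = 3052.8 kN·m/m
FS = M_R / M_D = 4822.0 / 3052.8 = 1.580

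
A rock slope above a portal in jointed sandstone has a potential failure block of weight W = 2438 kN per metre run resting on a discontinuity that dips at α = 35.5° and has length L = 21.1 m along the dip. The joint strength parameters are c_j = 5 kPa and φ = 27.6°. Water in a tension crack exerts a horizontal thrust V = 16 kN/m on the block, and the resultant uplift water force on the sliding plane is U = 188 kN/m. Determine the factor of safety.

FS = 0.73

Resolving the block weight along and normal to the plane and applying the Mohr–Coulomb strength on the joint:
N' = W cosα − U − V sinα = 2438·cos35.5° − 188 − 16·sin35.5° = 1787.5 kN/m
Driving force T = W sinα + V cosα = 2438·sin35.5° + 16·cos35.5° = 1428.8 kN/m
Resisting force R = c_j·L + N'·tanφ = 5·21.1 + 1787.5·tan27.6° = 105.5 + 934.5 = 1040.0 kN/m
FS = R / T = 1040.0 / 1428.8 = 0.728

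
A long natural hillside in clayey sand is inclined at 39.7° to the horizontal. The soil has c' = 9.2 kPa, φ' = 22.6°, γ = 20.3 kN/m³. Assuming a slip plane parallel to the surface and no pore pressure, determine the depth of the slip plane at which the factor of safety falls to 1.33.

Setting FS = 1.33 in FS = [c' + γz cos²β tanφ'] / [γz sinβ cosβ] and solving for z:
z = c' / [γ cosβ (FS·sinβ − cosβ·tanφ')]
  = 9.2 / [20.3·cos39.7°·(1.33·sin39.7° − cos39.7°·tan22.6°)]
  = 9.2 / [20.3·0.7694·(1.33·0.6388 − 0.7694·0.4163)]
  = 9.2 / 8.2669 = 1.113 m

z = 1.11 m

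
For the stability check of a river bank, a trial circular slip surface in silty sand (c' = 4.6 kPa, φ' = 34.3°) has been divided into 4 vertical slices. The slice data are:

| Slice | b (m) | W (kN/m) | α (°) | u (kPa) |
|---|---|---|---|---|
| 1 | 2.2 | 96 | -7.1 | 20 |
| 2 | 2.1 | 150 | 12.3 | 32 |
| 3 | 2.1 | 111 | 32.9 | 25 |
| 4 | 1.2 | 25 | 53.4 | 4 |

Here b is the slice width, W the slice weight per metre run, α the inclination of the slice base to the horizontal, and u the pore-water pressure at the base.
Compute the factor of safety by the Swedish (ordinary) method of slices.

Ordinary method of slices: FS = Σ[c'·Δl_i + (W_i cosα_i − u_i·Δl_i)·tanφ'] / Σ W_i sinα_i, with Δl_i = b_i / cosα_i.
Slice 1: Δl = 2.2/cos(-7.1°) = 2.217 m; N'_1 = 96·cos(-7.1°) − 20·2.217 = 50.9; c'Δl = 10.20; W sinα = -11.9
Slice 2: Δl = 2.1/cos12.3° = 2.149 m; N'_2 = 150·cos12.3° − 32·2.149 = 77.8; c'Δl = 9.89; W sinα = 32.0
Slice 3: Δl = 2.1/cos32.9° = 2.501 m; N'_3 = 111·cos32.9° − 25·2.501 = 30.7; c'Δl = 11.51; W sinα = 60.3
Slice 4: Δl = 1.2/cos53.4° = 2.013 m; N'_4 = 25·cos53.4° − 4·2.013 = 6.9; c'Δl = 9.26; W sinα = 20.1
Σc'Δl = 40.8 kN/m; ΣN' = 166.2 kN/m; ΣW sinα = 100.5 kN/m
Resisting = 40.8 + 166.2·tan34.3° = 40.8 + 113.4 = 154.2 kN/m
FS = 154.2 / 100.5 = 1.535

FS = 1.54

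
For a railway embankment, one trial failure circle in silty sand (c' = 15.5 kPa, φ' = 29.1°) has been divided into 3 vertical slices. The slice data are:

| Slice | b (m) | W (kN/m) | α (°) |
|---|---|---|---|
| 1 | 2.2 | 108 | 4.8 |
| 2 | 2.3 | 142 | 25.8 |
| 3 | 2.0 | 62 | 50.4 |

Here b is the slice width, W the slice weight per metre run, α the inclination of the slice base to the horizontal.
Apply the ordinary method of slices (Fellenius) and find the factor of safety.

Ordinary method of slices: FS = Σ[c'·Δl_i + (W_i cosα_i)·tanφ'] / Σ W_i sinα_i, with Δl_i = b_i / cosα_i.
Slice 1: Δl = 2.2/cos4.8° = 2.208 m; N'_1 = 108·cos4.8° = 107.6; c'Δl = 34.22; W sinα = 9.0
Slice 2: Δl = 2.3/cos25.8° = 2.555 m; N'_2 = 142·cos25.8° = 127.8; c'Δl = 39.60; W sinα = 61.8
Slice 3: Δl = 2.0/cos50.4° = 3.138 m; N'_3 = 62·cos50.4° = 39.5; c'Δl = 48.63; W sinα = 47.8
Σc'Δl = 122.5 kN/m; ΣN' = 275.0 kN/m; ΣW sinα = 118.6 kN/m
Resisting = 122.5 + 275.0·tan29.1° = 122.5 + 153.1 = 275.5 kN/m
FS = 275.5 / 118.6 = 2.323

FS = 2.32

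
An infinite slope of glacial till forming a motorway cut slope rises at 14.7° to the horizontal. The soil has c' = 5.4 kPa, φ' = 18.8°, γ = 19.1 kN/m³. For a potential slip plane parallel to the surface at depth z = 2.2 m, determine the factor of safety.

FS = 1.82

For an infinite slope with a slip plane parallel to the surface (no pore pressure): FS = [c' + γz cos²β tanφ'] / [γz sinβ cosβ].
γz = 19.1·2.2 = 42.02 kN/m²
Numerator = 5.4 + 42.02·cos²14.7°·tan18.8° = 5.4 + 42.02·0.9356·0.3404 = 18.784 kPa
Denominator = 42.02·sin14.7°·cos14.7° = 42.02·0.2538·0.9673 = 10.314 kPa
FS = 18.784 / 10.314 = 1.821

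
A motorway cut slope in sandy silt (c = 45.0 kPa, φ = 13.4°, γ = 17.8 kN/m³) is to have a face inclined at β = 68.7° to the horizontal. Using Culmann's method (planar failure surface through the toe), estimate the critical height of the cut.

H_c = 21.28 m

Culmann's analysis gives the critical failure plane at α_cr = (β + φ)/2 = (68.7 + 13.4)/2 = 41.1°, and the critical height
H_c = (4c/γ) · sinβ cosφ / [1 − cos(β − φ)]
    = (4·45.0/17.8) · sin68.7°·cos13.4° / [1 − cos(55.3°)]
    = 10.112 · 0.9317·0.9728 / [1 − 0.5693]
    = 10.112 · 0.9063 / 0.4307
    = 21.28 m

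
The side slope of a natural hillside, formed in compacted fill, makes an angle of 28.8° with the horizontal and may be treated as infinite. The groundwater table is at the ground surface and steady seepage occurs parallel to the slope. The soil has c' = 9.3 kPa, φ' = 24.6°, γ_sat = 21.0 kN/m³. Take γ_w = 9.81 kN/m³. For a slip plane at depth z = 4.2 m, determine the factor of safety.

FS = 0.69

With seepage parallel to the slope and the water table at the surface, the effective normal stress on the slip plane uses the buoyant unit weight γ' = γ_sat − γ_w while the driving shear stress uses γ_sat:
FS = [c' + γ' z cos²β tanφ'] / [γ_sat z sinβ cosβ]
γ' = 21.0 − 9.81 = 11.19 kN/m³
Numerator = 9.3 + 11.19·4.2·cos²28.8°·tan24.6° = 9.3 + 11.19·4.2·0.7679·0.4578 = 25.823 kPa
Denominator = 21.0·4.2·sin28.8°·cos28.8° = 21.0·4.2·0.4818·0.8763 = 37.235 kPa
FS = 25.823 / 37.235 = 0.694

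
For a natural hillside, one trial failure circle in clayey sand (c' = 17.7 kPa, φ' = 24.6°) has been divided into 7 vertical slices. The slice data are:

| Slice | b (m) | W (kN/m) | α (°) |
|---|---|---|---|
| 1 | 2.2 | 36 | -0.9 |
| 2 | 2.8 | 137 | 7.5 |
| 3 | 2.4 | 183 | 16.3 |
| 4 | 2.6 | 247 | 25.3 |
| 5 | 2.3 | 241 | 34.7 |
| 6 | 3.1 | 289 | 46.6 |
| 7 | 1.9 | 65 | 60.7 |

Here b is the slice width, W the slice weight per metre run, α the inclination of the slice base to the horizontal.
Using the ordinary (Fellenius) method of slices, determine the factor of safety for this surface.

FS = 1.45

Ordinary method of slices: FS = Σ[c'·Δl_i + (W_i cosα_i)·tanφ'] / Σ W_i sinα_i, with Δl_i = b_i / cosα_i.
Slice 1: Δl = 2.2/cos(-0.9°) = 2.200 m; N'_1 = 36·cos(-0.9°) = 36.0; c'Δl = 38.94; W sinα = -0.6
Slice 2: Δl = 2.8/cos7.5° = 2.824 m; N'_2 = 137·cos7.5° = 135.8; c'Δl = 49.99; W sinα = 17.9
Slice 3: Δl = 2.4/cos16.3° = 2.501 m; N'_3 = 183·cos16.3° = 175.6; c'Δl = 44.26; W sinα = 51.4
Slice 4: Δl = 2.6/cos25.3° = 2.876 m; N'_4 = 247·cos25.3° = 223.3; c'Δl = 50.90; W sinα = 105.6
Slice 5: Δl = 2.3/cos34.7° = 2.798 m; N'_5 = 241·cos34.7° = 198.1; c'Δl = 49.52; W sinα = 137.2
Slice 6: Δl = 3.1/cos46.6° = 4.512 m; N'_6 = 289·cos46.6° = 198.6; c'Δl = 79.86; W sinα = 210.0
Slice 7: Δl = 1.9/cos60.7° = 3.882 m; N'_7 = 65·cos60.7° = 31.8; c'Δl = 68.72; W sinα = 56.7
Σc'Δl = 382.2 kN/m; ΣN' = 999.3 kN/m; ΣW sinα = 578.1 kN/m
Resisting = 382.2 + 999.3·tan24.6° = 382.2 + 457.5 = 839.7 kN/m
FS = 839.7 / 578.1 = 1.453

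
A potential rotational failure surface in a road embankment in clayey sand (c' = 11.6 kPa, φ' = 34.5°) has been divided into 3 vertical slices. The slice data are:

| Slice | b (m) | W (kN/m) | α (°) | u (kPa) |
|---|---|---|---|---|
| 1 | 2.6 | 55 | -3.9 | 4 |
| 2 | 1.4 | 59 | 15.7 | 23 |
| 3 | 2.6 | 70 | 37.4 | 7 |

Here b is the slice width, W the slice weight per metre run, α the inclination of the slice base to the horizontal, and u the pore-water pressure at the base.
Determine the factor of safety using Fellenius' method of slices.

FS = 2.82

Ordinary method of slices: FS = Σ[c'·Δl_i + (W_i cosα_i − u_i·Δl_i)·tanφ'] / Σ W_i sinα_i, with Δl_i = b_i / cosα_i.
Slice 1: Δl = 2.6/cos(-3.9°) = 2.606 m; N'_1 = 55·cos(-3.9°) − 4·2.606 = 44.4; c'Δl = 30.23; W sinα = -3.7
Slice 2: Δl = 1.4/cos15.7° = 1.454 m; N'_2 = 59·cos15.7° − 23·1.454 = 23.4; c'Δl = 16.87; W sinα = 16.0
Slice 3: Δl = 2.6/cos37.4° = 3.273 m; N'_3 = 70·cos37.4° − 7·3.273 = 32.7; c'Δl = 37.97; W sinα = 42.5
Σc'Δl = 85.1 kN/m; ΣN' = 100.5 kN/m; ΣW sinα = 54.7 kN/m
Resisting = 85.1 + 100.5·tan34.5° = 85.1 + 69.1 = 154.1 kN/m
FS = 154.1 / 54.7 = 2.816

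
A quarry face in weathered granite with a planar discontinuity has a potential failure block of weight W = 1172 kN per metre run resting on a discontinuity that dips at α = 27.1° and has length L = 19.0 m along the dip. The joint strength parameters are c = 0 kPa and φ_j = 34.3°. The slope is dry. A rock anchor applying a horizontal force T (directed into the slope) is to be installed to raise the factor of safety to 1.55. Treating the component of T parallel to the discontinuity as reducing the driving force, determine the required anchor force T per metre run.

Resolving forces along and normal to the sliding plane, with the horizontal anchor force T adding T·sinα to the effective normal force and T·cosα acting up the plane against the driving force:
FS = [cL + (W cosα + T sinα) tanφ_j] / [W sinα − T cosα]
Without the anchor: N' = 1043.3 kN/m, driving T_d = 533.9 kN/m, resisting R = 0·19.0 + 1043.3·tan34.3° = 711.7 kN/m, FS = 1.33.
Setting FS = 1.55 and solving for T:
1.55·(533.9 − T cos27.1°) = 711.7 + T sin27.1°·tan34.3°
T·(sin27.1°·tan34.3° + 1.55·cos27.1°) = 1.55·533.9 − 711.7
T·(0.4555·0.6822 + 1.55·0.8902) = 827.5 − 711.7 = 115.8
T·1.6906 = 115.8
T = 68.5 kN/m

T = 69 kN/m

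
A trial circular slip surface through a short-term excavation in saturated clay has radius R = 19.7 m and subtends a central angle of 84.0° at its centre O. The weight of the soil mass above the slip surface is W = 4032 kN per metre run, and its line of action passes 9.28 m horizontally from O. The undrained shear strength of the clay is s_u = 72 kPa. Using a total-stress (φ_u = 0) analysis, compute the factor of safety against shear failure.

Taking moments about the centre O, the resisting moment is provided by the undrained shear strength acting along the arc:
Arc length L_a = R·θ = 19.7·(84.0°·π/180) = 19.7·1.4661 = 28.88 m
M_R = s_u·L_a·R = 72·28.88·19.7 = 40965.8 kN·m/m
M_D = W·d = 4032·9.28 = 37417.0 kN·m/m
FS = M_R / M_D = 40965.8 / 37417.0 = 1.095

FS = 1.09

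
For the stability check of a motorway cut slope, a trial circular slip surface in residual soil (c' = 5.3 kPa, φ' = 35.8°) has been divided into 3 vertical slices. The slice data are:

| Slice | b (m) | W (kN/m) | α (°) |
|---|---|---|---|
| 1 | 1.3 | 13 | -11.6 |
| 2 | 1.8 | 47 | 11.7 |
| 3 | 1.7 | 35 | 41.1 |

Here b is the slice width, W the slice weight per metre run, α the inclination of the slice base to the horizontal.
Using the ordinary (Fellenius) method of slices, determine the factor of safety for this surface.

FS = 3.01

Ordinary method of slices: FS = Σ[c'·Δl_i + (W_i cosα_i)·tanφ'] / Σ W_i sinα_i, with Δl_i = b_i / cosα_i.
Slice 1: Δl = 1.3/cos(-11.6°) = 1.327 m; N'_1 = 13·cos(-11.6°) = 12.7; c'Δl = 7.03; W sinα = -2.6
Slice 2: Δl = 1.8/cos11.7° = 1.838 m; N'_2 = 47·cos11.7° = 46.0; c'Δl = 9.74; W sinα = 9.5
Slice 3: Δl = 1.7/cos41.1° = 2.256 m; N'_3 = 35·cos41.1° = 26.4; c'Δl = 11.96; W sinα = 23.0
Σc'Δl = 28.7 kN/m; ΣN' = 85.1 kN/m; ΣW sinα = 29.9 kN/m
Resisting = 28.7 + 85.1·tan35.8° = 28.7 + 61.4 = 90.1 kN/m
FS = 90.1 / 29.9 = 3.012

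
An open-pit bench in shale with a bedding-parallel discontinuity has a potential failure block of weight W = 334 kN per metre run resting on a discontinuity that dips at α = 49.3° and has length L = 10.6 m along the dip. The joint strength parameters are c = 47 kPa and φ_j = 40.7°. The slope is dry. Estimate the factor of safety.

Resolving the block weight along and normal to the plane and applying the Mohr–Coulomb strength on the joint:
N' = W cosα = 334·cos49.3° = 217.8 kN/m
Driving force T = W sinα = 334·sin49.3° = 253.2 kN/m
Resisting force R = c·L + N'·tanφ_j = 47·10.6 + 217.8·tan40.7° = 498.2 + 187.3 = 685.5 kN/m
FS = R / T = 685.5 / 253.2 = 2.707

FS = 2.71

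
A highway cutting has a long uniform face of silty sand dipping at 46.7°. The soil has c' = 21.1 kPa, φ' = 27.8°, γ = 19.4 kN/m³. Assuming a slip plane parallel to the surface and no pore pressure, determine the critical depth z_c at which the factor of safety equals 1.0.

z_c = 4.33 m

Setting FS = 1.00 in FS = [c' + γz cos²β tanφ'] / [γz sinβ cosβ] and solving for z:
z = c' / [γ cosβ (FS·sinβ − cosβ·tanφ')]
  = 21.1 / [19.4·cos46.7°·(1.00·sin46.7° − cos46.7°·tan27.8°)]
  = 21.1 / [19.4·0.6858·(1.00·0.7278 − 0.6858·0.5272)]
  = 21.1 / 4.8720 = 4.331 m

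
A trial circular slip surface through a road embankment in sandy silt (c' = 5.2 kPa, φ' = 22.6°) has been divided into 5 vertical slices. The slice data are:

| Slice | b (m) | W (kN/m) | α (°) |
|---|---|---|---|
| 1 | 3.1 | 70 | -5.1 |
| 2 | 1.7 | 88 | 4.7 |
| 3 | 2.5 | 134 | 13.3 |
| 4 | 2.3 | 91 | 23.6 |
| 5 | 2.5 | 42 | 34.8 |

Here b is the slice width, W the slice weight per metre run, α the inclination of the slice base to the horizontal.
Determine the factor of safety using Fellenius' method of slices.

Ordinary method of slices: FS = Σ[c'·Δl_i + (W_i cosα_i)·tanφ'] / Σ W_i sinα_i, with Δl_i = b_i / cosα_i.
Slice 1: Δl = 3.1/cos(-5.1°) = 3.112 m; N'_1 = 70·cos(-5.1°) = 69.7; c'Δl = 16.18; W sinα = -6.2
Slice 2: Δl = 1.7/cos4.7° = 1.706 m; N'_2 = 88·cos4.7° = 87.7; c'Δl = 8.87; W sinα = 7.2
Slice 3: Δl = 2.5/cos13.3° = 2.569 m; N'_3 = 134·cos13.3° = 130.4; c'Δl = 13.36; W sinα = 30.8
Slice 4: Δl = 2.3/cos23.6° = 2.510 m; N'_4 = 91·cos23.6° = 83.4; c'Δl = 13.05; W sinα = 36.4
Slice 5: Δl = 2.5/cos34.8° = 3.045 m; N'_5 = 42·cos34.8° = 34.5; c'Δl = 15.83; W sinα = 24.0
Σc'Δl = 67.3 kN/m; ΣN' = 405.7 kN/m; ΣW sinα = 92.2 kN/m
Resisting = 67.3 + 405.7·tan22.6° = 67.3 + 168.9 = 236.2 kN/m
FS = 236.2 / 92.2 = 2.561

FS = 2.56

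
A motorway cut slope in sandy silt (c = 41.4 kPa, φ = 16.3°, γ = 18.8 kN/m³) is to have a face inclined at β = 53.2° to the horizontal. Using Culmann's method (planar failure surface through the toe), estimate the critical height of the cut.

Culmann's analysis gives the critical failure plane at α_cr = (β + φ)/2 = (53.2 + 16.3)/2 = 34.8°, and the critical height
H_c = (4c/γ) · sinβ cosφ / [1 − cos(β − φ)]
    = (4·41.4/18.8) · sin53.2°·cos16.3° / [1 − cos(36.9°)]
    = 8.809 · 0.8007·0.9598 / [1 − 0.7997]
    = 8.809 · 0.7685 / 0.2003
    = 33.80 m

H_c = 33.80 m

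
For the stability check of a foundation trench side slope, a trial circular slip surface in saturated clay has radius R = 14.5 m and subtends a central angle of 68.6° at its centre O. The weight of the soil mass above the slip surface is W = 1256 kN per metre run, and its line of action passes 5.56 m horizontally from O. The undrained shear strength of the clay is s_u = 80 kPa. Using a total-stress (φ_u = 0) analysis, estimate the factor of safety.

FS = 2.88

Taking moments about the centre O, the resisting moment is provided by the undrained shear strength acting along the arc:
Arc length L_a = R·θ = 14.5·(68.6°·π/180) = 14.5·1.1973 = 17.36 m
M_R = s_u·L_a·R = 80·17.36·14.5 = 20138.5 kN·m/m
M_D = W·d = 1256·5.56 = 6983.4 kN·m/m
FS = M_R / M_D = 20138.5 / 6983.4 = 2.884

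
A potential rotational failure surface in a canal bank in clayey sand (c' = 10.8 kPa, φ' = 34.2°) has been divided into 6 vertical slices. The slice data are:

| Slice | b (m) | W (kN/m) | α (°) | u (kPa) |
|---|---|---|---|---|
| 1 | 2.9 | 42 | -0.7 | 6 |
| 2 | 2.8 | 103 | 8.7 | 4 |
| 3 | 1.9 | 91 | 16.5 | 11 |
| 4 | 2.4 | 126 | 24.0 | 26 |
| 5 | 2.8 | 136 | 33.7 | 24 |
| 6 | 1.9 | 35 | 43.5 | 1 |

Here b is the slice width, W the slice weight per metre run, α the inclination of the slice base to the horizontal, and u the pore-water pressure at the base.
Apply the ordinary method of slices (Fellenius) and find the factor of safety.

Ordinary method of slices: FS = Σ[c'·Δl_i + (W_i cosα_i − u_i·Δl_i)·tanφ'] / Σ W_i sinα_i, with Δl_i = b_i / cosα_i.
Slice 1: Δl = 2.9/cos(-0.7°) = 2.900 m; N'_1 = 42·cos(-0.7°) − 6·2.900 = 24.6; c'Δl = 31.32; W sinα = -0.5
Slice 2: Δl = 2.8/cos8.7° = 2.833 m; N'_2 = 103·cos8.7° − 4·2.833 = 90.5; c'Δl = 30.59; W sinα = 15.6
Slice 3: Δl = 1.9/cos16.5° = 1.982 m; N'_3 = 91·cos16.5° − 11·1.982 = 65.5; c'Δl = 21.40; W sinα = 25.8
Slice 4: Δl = 2.4/cos24.0° = 2.627 m; N'_4 = 126·cos24.0° − 26·2.627 = 46.8; c'Δl = 28.37; W sinα = 51.2
Slice 5: Δl = 2.8/cos33.7° = 3.366 m; N'_5 = 136·cos33.7° − 24·3.366 = 32.4; c'Δl = 36.35; W sinα = 75.5
Slice 6: Δl = 1.9/cos43.5° = 2.619 m; N'_6 = 35·cos43.5° − 1·2.619 = 22.8; c'Δl = 28.29; W sinα = 24.1
Σc'Δl = 176.3 kN/m; ΣN' = 282.5 kN/m; ΣW sinα = 191.7 kN/m
Resisting = 176.3 + 282.5·tan34.2° = 176.3 + 192.0 = 368.3 kN/m
FS = 368.3 / 191.7 = 1.921

FS = 1.92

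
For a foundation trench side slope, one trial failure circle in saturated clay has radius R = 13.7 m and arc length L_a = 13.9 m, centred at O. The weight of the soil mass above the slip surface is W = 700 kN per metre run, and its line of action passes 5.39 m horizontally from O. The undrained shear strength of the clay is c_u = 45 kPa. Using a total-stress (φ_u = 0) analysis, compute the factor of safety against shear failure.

FS = 2.27

Taking moments about the centre O, the resisting moment is provided by the undrained shear strength acting along the arc:
M_R = c_u·L_a·R = 45·13.90·13.7 = 8569.4 kN·m/m
M_D = W·d = 700·5.39 = 3773.0 kN·m/m
FS = M_R / M_D = 8569.4 / 3773.0 = 2.271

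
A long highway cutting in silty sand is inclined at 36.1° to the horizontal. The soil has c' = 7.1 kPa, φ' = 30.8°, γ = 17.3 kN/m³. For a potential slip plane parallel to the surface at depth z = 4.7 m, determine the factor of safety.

For an infinite slope with a slip plane parallel to the surface (no pore pressure): FS = [c' + γz cos²β tanφ'] / [γz sinβ cosβ].
γz = 17.3·4.7 = 81.31 kN/m²
Numerator = 7.1 + 81.31·cos²36.1°·tan30.8° = 7.1 + 81.31·0.6528·0.5961 = 38.744 kPa
Denominator = 81.31·sin36.1°·cos36.1° = 81.31·0.5892·0.8080 = 38.709 kPa
FS = 38.744 / 38.709 = 1.001

FS = 1.00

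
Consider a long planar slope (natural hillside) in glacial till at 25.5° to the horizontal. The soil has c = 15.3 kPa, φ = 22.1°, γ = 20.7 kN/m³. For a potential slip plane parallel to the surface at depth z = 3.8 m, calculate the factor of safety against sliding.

For an infinite slope with a slip plane parallel to the surface (no pore pressure): FS = [c + γz cos²β tanφ] / [γz sinβ cosβ].
γz = 20.7·3.8 = 78.66 kN/m²
Numerator = 15.3 + 78.66·cos²25.5°·tan22.1° = 15.3 + 78.66·0.8147·0.4061 = 41.321 kPa
Denominator = 78.66·sin25.5°·cos25.5° = 78.66·0.4305·0.9026 = 30.565 kPa
FS = 41.321 / 30.565 = 1.352

FS = 1.35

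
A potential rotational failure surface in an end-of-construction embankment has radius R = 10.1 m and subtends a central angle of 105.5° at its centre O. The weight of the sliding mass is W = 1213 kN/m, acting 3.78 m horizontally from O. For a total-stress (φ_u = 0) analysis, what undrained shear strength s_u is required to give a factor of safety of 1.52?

FS = s_u·L_a·R / (W·d), so s_u = FS·W·d / (L_a·R).
Arc length L_a = R·θ = 10.1·(105.5°·π/180) = 10.1·1.8413 = 18.60 m
s_u = 1.52·1213·3.78 / (18.60·10.1) = 6969.4 / 187.83 = 37.10 kPa

s_u = 37.1 kPa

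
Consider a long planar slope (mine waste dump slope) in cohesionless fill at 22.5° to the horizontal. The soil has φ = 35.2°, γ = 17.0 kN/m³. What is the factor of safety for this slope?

For a dry cohesionless infinite slope the factor of safety is FS = tanφ / tanβ.
FS = tan35.2° / tan22.5° = 0.7054 / 0.4142 = 1.703

FS = 1.70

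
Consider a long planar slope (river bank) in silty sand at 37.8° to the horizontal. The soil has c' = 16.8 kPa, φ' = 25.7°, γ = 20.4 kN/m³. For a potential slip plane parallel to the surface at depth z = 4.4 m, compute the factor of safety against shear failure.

For an infinite slope with a slip plane parallel to the surface (no pore pressure): FS = [c' + γz cos²β tanφ'] / [γz sinβ cosβ].
γz = 20.4·4.4 = 89.76 kN/m²
Numerator = 16.8 + 89.76·cos²37.8°·tan25.7° = 16.8 + 89.76·0.6243·0.4813 = 43.771 kPa
Denominator = 89.76·sin37.8°·cos37.8° = 89.76·0.6129·0.7902 = 43.470 kPa
FS = 43.771 / 43.470 = 1.007

FS = 1.01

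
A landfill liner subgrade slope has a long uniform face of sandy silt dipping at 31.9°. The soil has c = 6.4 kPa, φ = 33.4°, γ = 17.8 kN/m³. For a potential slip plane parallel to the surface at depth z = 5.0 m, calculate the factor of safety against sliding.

FS = 1.22

For an infinite slope with a slip plane parallel to the surface (no pore pressure): FS = [c + γz cos²β tanφ] / [γz sinβ cosβ].
γz = 17.8·5.0 = 89.00 kN/m²
Numerator = 6.4 + 89.00·cos²31.9°·tan33.4° = 6.4 + 89.00·0.7208·0.6594 = 48.697 kPa
Denominator = 89.00·sin31.9°·cos31.9° = 89.00·0.5284·0.8490 = 39.928 kPa
FS = 48.697 / 39.928 = 1.220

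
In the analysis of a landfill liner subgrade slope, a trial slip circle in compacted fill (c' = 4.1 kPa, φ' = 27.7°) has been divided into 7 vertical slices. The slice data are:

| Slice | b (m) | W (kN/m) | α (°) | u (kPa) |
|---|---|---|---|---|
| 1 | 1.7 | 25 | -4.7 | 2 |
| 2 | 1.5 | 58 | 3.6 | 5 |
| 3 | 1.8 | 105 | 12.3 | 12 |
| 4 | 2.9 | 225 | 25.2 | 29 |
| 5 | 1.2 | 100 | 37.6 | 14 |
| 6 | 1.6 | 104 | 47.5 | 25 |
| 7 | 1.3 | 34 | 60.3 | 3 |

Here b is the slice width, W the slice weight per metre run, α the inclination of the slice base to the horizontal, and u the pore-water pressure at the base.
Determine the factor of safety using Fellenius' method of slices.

Ordinary method of slices: FS = Σ[c'·Δl_i + (W_i cosα_i − u_i·Δl_i)·tanφ'] / Σ W_i sinα_i, with Δl_i = b_i / cosα_i.
Slice 1: Δl = 1.7/cos(-4.7°) = 1.706 m; N'_1 = 25·cos(-4.7°) − 2·1.706 = 21.5; c'Δl = 6.99; W sinα = -2.0
Slice 2: Δl = 1.5/cos3.6° = 1.503 m; N'_2 = 58·cos3.6° − 5·1.503 = 50.4; c'Δl = 6.16; W sinα = 3.6
Slice 3: Δl = 1.8/cos12.3° = 1.842 m; N'_3 = 105·cos12.3° − 12·1.842 = 80.5; c'Δl = 7.55; W sinα = 22.4
Slice 4: Δl = 2.9/cos25.2° = 3.205 m; N'_4 = 225·cos25.2° − 29·3.205 = 110.6; c'Δl = 13.14; W sinα = 95.8
Slice 5: Δl = 1.2/cos37.6° = 1.515 m; N'_5 = 100·cos37.6° − 14·1.515 = 58.0; c'Δl = 6.21; W sinα = 61.0
Slice 6: Δl = 1.6/cos47.5° = 2.368 m; N'_6 = 104·cos47.5° − 25·2.368 = 11.1; c'Δl = 9.71; W sinα = 76.7
Slice 7: Δl = 1.3/cos60.3° = 2.624 m; N'_7 = 34·cos60.3° − 3·2.624 = 9.0; c'Δl = 10.76; W sinα = 29.5
Σc'Δl = 60.5 kN/m; ΣN' = 341.1 kN/m; ΣW sinα = 287.0 kN/m
Resisting = 60.5 + 341.1·tan27.7° = 60.5 + 179.1 = 239.6 kN/m
FS = 239.6 / 287.0 = 0.835

FS = 0.83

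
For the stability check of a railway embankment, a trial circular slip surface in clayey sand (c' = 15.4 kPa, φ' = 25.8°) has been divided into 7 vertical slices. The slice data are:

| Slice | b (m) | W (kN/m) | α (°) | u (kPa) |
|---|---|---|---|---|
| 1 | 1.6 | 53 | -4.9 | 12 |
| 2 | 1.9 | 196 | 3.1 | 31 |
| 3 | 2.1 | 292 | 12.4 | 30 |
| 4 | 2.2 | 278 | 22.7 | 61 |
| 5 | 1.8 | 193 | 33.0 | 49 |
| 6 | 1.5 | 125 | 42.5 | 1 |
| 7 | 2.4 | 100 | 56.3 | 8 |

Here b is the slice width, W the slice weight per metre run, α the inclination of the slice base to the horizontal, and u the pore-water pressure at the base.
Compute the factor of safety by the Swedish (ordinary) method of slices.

FS = 1.29

Ordinary method of slices: FS = Σ[c'·Δl_i + (W_i cosα_i − u_i·Δl_i)·tanφ'] / Σ W_i sinα_i, with Δl_i = b_i / cosα_i.
Slice 1: Δl = 1.6/cos(-4.9°) = 1.606 m; N'_1 = 53·cos(-4.9°) − 12·1.606 = 33.5; c'Δl = 24.73; W sinα = -4.5
Slice 2: Δl = 1.9/cos3.1° = 1.903 m; N'_2 = 196·cos3.1° − 31·1.903 = 136.7; c'Δl = 29.30; W sinα = 10.6
Slice 3: Δl = 2.1/cos12.4° = 2.150 m; N'_3 = 292·cos12.4° − 30·2.150 = 220.7; c'Δl = 33.11; W sinα = 62.7
Slice 4: Δl = 2.2/cos22.7° = 2.385 m; N'_4 = 278·cos22.7° − 61·2.385 = 111.0; c'Δl = 36.72; W sinα = 107.3
Slice 5: Δl = 1.8/cos33.0° = 2.146 m; N'_5 = 193·cos33.0° − 49·2.146 = 56.7; c'Δl = 33.05; W sinα = 105.1
Slice 6: Δl = 1.5/cos42.5° = 2.035 m; N'_6 = 125·cos42.5° − 1·2.035 = 90.1; c'Δl = 31.33; W sinα = 84.4
Slice 7: Δl = 2.4/cos56.3° = 4.326 m; N'_7 = 100·cos56.3° − 8·4.326 = 20.9; c'Δl = 66.61; W sinα = 83.2
Σc'Δl = 254.9 kN/m; ΣN' = 669.6 kN/m; ΣW sinα = 448.8 kN/m
Resisting = 254.9 + 669.6·tan25.8° = 254.9 + 323.7 = 578.6 kN/m
FS = 578.6 / 448.8 = 1.289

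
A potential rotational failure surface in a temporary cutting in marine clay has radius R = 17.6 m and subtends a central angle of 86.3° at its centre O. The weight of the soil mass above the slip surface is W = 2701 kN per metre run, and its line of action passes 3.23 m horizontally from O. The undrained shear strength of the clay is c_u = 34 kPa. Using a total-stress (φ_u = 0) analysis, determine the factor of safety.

FS = 1.82

Taking moments about the centre O, the resisting moment is provided by the undrained shear strength acting along the arc:
Arc length L_a = R·θ = 17.6·(86.3°·π/180) = 17.6·1.5062 = 26.51 m
M_R = c_u·L_a·R = 34·26.51·17.6 = 15863.3 kN·m/m
M_D = W·d = 2701·3.23 = 8724.2 kN·m/m
FS = M_R / M_D = 15863.3 / 8724.2 = 1.818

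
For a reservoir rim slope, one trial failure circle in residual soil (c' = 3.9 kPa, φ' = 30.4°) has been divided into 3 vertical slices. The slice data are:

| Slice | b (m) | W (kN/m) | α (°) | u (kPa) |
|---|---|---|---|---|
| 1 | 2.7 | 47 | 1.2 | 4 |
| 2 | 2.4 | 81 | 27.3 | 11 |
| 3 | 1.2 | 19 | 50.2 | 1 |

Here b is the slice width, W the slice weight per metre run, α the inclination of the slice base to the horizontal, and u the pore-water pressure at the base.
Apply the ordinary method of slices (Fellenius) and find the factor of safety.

FS = 1.53

Ordinary method of slices: FS = Σ[c'·Δl_i + (W_i cosα_i − u_i·Δl_i)·tanφ'] / Σ W_i sinα_i, with Δl_i = b_i / cosα_i.
Slice 1: Δl = 2.7/cos1.2° = 2.701 m; N'_1 = 47·cos1.2° − 4·2.701 = 36.2; c'Δl = 10.53; W sinα = 1.0
Slice 2: Δl = 2.4/cos27.3° = 2.701 m; N'_2 = 81·cos27.3° − 11·2.701 = 42.3; c'Δl = 10.53; W sinα = 37.2
Slice 3: Δl = 1.2/cos50.2° = 1.875 m; N'_3 = 19·cos50.2° − 1·1.875 = 10.3; c'Δl = 7.31; W sinα = 14.6
Σc'Δl = 28.4 kN/m; ΣN' = 88.7 kN/m; ΣW sinα = 52.7 kN/m
Resisting = 28.4 + 88.7·tan30.4° = 28.4 + 52.1 = 80.4 kN/m
FS = 80.4 / 52.7 = 1.525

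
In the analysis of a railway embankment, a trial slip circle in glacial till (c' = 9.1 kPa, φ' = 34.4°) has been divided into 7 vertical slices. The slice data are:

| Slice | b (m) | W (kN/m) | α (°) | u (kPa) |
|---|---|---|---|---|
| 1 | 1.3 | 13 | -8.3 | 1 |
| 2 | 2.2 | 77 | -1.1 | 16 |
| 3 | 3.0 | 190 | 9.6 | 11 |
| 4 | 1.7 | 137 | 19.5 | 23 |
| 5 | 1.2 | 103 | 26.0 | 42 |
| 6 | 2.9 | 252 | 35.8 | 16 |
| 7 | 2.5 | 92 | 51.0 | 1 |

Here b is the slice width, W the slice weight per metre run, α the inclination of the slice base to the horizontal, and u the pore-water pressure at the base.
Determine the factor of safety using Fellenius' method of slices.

FS = 1.54

Ordinary method of slices: FS = Σ[c'·Δl_i + (W_i cosα_i − u_i·Δl_i)·tanφ'] / Σ W_i sinα_i, with Δl_i = b_i / cosα_i.
Slice 1: Δl = 1.3/cos(-8.3°) = 1.314 m; N'_1 = 13·cos(-8.3°) − 1·1.314 = 11.6; c'Δl = 11.96; W sinα = -1.9
Slice 2: Δl = 2.2/cos(-1.1°) = 2.200 m; N'_2 = 77·cos(-1.1°) − 16·2.200 = 41.8; c'Δl = 20.02; W sinα = -1.5
Slice 3: Δl = 3.0/cos9.6° = 3.043 m; N'_3 = 190·cos9.6° − 11·3.043 = 153.9; c'Δl = 27.69; W sinα = 31.7
Slice 4: Δl = 1.7/cos19.5° = 1.803 m; N'_4 = 137·cos19.5° − 23·1.803 = 87.7; c'Δl = 16.41; W sinα = 45.7
Slice 5: Δl = 1.2/cos26.0° = 1.335 m; N'_5 = 103·cos26.0° − 42·1.335 = 36.5; c'Δl = 12.15; W sinα = 45.2
Slice 6: Δl = 2.9/cos35.8° = 3.576 m; N'_6 = 252·cos35.8° − 16·3.576 = 147.2; c'Δl = 32.54; W sinα = 147.4
Slice 7: Δl = 2.5/cos51.0° = 3.973 m; N'_7 = 92·cos51.0° − 1·3.973 = 53.9; c'Δl = 36.15; W sinα = 71.5
Σc'Δl = 156.9 kN/m; ΣN' = 532.5 kN/m; ΣW sinα = 338.1 kN/m
Resisting = 156.9 + 532.5·tan34.4° = 156.9 + 364.6 = 521.5 kN/m
FS = 521.5 / 338.1 = 1.542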